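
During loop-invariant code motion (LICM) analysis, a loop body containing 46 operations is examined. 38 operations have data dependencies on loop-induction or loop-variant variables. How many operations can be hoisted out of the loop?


Invariant candidates = total - loop-dependent
= 46 - 38 = 8

8


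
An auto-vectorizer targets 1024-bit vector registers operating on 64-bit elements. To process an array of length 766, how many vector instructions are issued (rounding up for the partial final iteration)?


Width = 1024 / 64 = 16 elements per vector op
Iterations = ceil(766 / 16) = 48

48


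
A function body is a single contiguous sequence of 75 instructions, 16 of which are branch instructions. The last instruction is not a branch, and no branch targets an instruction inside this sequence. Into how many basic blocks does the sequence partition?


With no in-sequence branch targets, the leaders are the first instruction plus the instruction after each branch.
Number of basic blocks = branches + 1
= 16 + 1 = 17

17


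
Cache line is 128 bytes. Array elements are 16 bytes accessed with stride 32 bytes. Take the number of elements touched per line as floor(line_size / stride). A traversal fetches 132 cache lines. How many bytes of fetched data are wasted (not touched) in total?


Elements per line = floor(128 / 32) = 4
Bytes used per line = 4 * 16 = 64
Wasted per line = 128 - 64 = 64
Total wasted = 64 * 132 = 8448

8448


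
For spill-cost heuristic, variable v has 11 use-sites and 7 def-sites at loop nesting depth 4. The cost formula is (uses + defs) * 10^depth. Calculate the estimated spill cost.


uses + defs = 11 + 7 = 18
10^4 = 10000
Spill cost = 18 * 10000 = 180000

180000


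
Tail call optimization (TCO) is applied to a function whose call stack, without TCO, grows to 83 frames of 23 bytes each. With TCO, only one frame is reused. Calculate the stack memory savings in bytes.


Without TCO: 83 * 23 = 1909 bytes
With TCO: reuse 1 frame = 23 bytes
Savings = 1909 - 23 = 1886

1886


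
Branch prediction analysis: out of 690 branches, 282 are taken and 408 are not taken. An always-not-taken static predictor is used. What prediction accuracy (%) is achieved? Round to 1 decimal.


Predictor: always-not-taken
Correct predictions = 408
Accuracy = 408 / 690 * 100 = 59.1%

59.1


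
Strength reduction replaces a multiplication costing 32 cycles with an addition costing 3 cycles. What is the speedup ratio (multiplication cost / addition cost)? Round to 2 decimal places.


Ratio = mult_cost / add_cost = 32 / 3 = 10.67

10.67


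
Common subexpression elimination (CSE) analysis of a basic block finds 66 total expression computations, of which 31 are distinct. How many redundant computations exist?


CSE count = total expressions - unique expressions
= 66 - 31 = 35

35


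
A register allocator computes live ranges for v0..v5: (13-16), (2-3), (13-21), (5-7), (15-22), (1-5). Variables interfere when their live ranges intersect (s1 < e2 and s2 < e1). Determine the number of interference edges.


Check all pairs for overlapping intervals.
Two intervals (s1,e1) and (s2,e2) overlap if s1 < e2 and s2 < e1.
v0 (13-16) vs v1..v5: overlaps v2, v4 -> 2
v1 (2-3) vs v2..v5: overlaps v5 -> 1
v2 (13-21) vs v3..v5: overlaps v4 -> 1
v3 (5-7) vs v4..v5: overlaps none -> 0
v4 (15-22) vs v5: overlaps none -> 0
Total overlapping pairs = 2 + 1 + 1 + 0 + 0 = 4

4


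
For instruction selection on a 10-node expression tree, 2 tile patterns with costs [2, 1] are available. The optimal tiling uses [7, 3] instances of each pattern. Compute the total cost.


Total cost = sum(count_i * cost_i)
= 7*2 + 3*1
= 17

17


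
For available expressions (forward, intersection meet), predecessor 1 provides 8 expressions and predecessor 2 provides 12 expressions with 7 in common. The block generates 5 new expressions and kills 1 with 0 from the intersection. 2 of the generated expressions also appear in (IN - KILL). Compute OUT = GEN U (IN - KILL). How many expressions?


IN = intersection of predecessors = 7
IN - KILL = 7 - 0 = 7
|OUT| = |GEN| + |IN - KILL| - |GEN ∩ (IN - KILL)| = 5 + 7 - 2 = 10

10


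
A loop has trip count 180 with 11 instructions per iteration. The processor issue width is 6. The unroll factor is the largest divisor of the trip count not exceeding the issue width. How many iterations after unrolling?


Largest divisor of 180 <= 6 is 6
New iterations = 180 / 6 = 30

30


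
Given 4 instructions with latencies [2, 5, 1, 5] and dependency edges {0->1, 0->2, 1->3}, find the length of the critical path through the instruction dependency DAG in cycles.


Compute longest path through dependency graph: dist(Ik) = max over predecessors of dist + latency(Ik).
dist(I0) = latency 2 = 2
dist(I1) = dist(I0) + 5 = 2 + 5 = 7
dist(I2) = dist(I0) + 1 = 2 + 1 = 3
dist(I3) = dist(I1) + 5 = 7 + 5 = 12
Critical path = max dist = 12

12


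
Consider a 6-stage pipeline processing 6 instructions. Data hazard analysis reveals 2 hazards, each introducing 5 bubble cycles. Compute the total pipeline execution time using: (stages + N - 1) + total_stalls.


Base cycles = 6 + 6 - 1 = 11
Total stalls = 2 * 5 = 10
Total = 11 + 10 = 21

21


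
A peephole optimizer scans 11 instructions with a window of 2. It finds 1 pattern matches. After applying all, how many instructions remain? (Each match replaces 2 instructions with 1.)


Each match removes 1 instructions.
Total removed = 1 * 1 = 1
Remaining = 11 - 1 = 10

10


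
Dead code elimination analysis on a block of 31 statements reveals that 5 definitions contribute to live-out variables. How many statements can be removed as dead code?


Dead code = total statements - live definitions
= 31 - 5 = 26

26


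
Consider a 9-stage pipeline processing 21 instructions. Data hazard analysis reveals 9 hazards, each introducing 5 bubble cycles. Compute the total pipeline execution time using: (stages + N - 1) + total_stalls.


Base cycles = 9 + 21 - 1 = 29
Total stalls = 9 * 5 = 45
Total = 29 + 45 = 74

74


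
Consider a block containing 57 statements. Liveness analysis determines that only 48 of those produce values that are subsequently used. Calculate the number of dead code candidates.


Dead code = total statements - live definitions
= 57 - 48 = 9

9


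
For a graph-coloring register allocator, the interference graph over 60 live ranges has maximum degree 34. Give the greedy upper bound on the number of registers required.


Greedy coloring never needs more than (max_degree + 1) colors: when coloring a vertex, at most max_degree neighbors are already colored.
Upper bound = 34 + 1 = 35

35


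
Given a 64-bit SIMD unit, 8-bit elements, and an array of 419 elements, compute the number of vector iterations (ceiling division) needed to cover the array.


Width = 64 / 8 = 8 elements per vector op
Iterations = ceil(419 / 8) = 53

53


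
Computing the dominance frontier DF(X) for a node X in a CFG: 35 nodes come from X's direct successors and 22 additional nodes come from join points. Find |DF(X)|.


DF(X) = direct successor contributions + join point contributions
= 35 + 22 = 57

57


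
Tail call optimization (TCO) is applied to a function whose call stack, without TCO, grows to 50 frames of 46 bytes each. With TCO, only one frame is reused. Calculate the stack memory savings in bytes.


Without TCO: 50 * 46 = 2300 bytes
With TCO: reuse 1 frame = 46 bytes
Savings = 2300 - 46 = 2254

2254


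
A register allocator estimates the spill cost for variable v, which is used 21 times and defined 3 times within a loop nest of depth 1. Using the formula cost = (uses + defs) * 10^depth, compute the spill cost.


uses + defs = 21 + 3 = 24
10^1 = 10
Spill cost = 24 * 10 = 240

240


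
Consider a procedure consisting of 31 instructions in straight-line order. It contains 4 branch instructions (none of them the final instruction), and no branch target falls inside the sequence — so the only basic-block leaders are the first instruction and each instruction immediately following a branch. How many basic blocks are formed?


With no in-sequence branch targets, the leaders are the first instruction plus the instruction after each branch.
Number of basic blocks = branches + 1
= 4 + 1 = 5

5


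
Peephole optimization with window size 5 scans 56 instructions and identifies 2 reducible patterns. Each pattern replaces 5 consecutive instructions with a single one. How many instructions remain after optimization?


Each match removes 4 instructions.
Total removed = 2 * 4 = 8
Remaining = 56 - 8 = 48

48


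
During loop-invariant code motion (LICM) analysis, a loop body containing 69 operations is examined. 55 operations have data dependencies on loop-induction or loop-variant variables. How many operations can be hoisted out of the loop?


Invariant candidates = total - loop-dependent
= 69 - 55 = 14

14


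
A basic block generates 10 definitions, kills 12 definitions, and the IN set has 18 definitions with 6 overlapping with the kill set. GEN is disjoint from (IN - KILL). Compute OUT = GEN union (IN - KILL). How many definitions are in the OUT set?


IN - KILL: 18 - 6 = 12 surviving definitions
OUT = GEN + surviving = 10 + 12 = 22

22


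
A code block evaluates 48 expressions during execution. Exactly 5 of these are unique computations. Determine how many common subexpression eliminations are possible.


CSE count = total expressions - unique expressions
= 48 - 5 = 43

43


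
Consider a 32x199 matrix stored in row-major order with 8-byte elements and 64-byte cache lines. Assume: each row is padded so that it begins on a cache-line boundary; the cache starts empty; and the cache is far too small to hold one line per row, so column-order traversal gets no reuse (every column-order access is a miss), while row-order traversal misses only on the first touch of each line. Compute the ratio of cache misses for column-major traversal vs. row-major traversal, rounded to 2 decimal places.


Each row occupies 199 * 8 = 1592 bytes and starts on a line boundary, so it spans ceil(1592 / 64) = 25 cache lines.
Row-major traversal misses (one per line touched): 32 * ceil(199 * 8 / 64) = 800
Column-major traversal misses (no reuse, every access misses): 32 * 199 = 6368
Ratio = 6368 / 800 = 7.96

7.96


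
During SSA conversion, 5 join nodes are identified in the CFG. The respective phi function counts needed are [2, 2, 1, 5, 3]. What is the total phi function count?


Total phi functions = sum of phi functions at each join node
= 2 + 2 + 1 + 5 + 3 = 13

13


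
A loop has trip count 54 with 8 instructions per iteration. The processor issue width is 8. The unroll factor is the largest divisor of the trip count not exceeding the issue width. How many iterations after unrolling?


Largest divisor of 54 <= 8 is 6
New iterations = 54 / 6 = 9

9


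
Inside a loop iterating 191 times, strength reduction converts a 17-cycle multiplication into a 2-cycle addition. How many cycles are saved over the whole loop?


Per-iteration saving = 17 - 2 = 15
Total saved = 191 * 15 = 2865

2865


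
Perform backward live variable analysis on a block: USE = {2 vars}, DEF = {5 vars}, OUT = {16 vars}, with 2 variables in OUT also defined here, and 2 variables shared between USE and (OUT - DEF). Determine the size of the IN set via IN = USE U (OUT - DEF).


OUT - DEF: 16 - 2 = 14
|IN| = |USE| + |OUT - DEF| - |USE ∩ (OUT - DEF)| = 2 + 14 - 2 = 14

14


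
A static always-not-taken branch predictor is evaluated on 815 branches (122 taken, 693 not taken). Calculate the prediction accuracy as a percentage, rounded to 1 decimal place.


Predictor: always-not-taken
Correct predictions = 693
Accuracy = 693 / 815 * 100 = 85.0%

85.0


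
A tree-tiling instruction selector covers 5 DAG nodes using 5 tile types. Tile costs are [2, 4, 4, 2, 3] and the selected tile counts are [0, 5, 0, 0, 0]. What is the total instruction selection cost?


Total cost = sum(count_i * cost_i)
= 0*2 + 5*4 + 0*4 + 0*2 + 0*3
= 20

20


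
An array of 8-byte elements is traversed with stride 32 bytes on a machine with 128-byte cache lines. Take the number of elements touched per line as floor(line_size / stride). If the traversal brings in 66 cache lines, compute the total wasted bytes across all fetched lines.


Elements per line = floor(128 / 32) = 4
Bytes used per line = 4 * 8 = 32
Wasted per line = 128 - 32 = 96
Total wasted = 96 * 66 = 6336

6336


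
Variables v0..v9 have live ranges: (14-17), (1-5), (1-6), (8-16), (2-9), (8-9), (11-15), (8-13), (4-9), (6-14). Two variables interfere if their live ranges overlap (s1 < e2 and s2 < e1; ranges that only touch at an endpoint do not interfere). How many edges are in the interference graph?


Check all pairs for overlapping intervals.
Two intervals (s1,e1) and (s2,e2) overlap if s1 < e2 and s2 < e1.
v0 (14-17) vs v1..v9: overlaps v3, v6 -> 2
v1 (1-5) vs v2..v9: overlaps v2, v4, v8 -> 3
v2 (1-6) vs v3..v9: overlaps v4, v8 -> 2
v3 (8-16) vs v4..v9: overlaps v4, v5, v6, v7, v8, v9 -> 6
v4 (2-9) vs v5..v9: overlaps v5, v7, v8, v9 -> 4
v5 (8-9) vs v6..v9: overlaps v7, v8, v9 -> 3
v6 (11-15) vs v7..v9: overlaps v7, v9 -> 2
v7 (8-13) vs v8..v9: overlaps v8, v9 -> 2
v8 (4-9) vs v9: overlaps v9 -> 1
Total overlapping pairs = 2 + 3 + 2 + 6 + 4 + 3 + 2 + 2 + 1 = 25

25


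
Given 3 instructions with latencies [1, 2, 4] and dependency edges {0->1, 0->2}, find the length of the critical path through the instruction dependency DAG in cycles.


Compute longest path through dependency graph: dist(Ik) = max over predecessors of dist + latency(Ik).
dist(I0) = latency 1 = 1
dist(I1) = dist(I0) + 2 = 1 + 2 = 3
dist(I2) = dist(I0) + 4 = 1 + 4 = 5
Critical path = max dist = 5

5


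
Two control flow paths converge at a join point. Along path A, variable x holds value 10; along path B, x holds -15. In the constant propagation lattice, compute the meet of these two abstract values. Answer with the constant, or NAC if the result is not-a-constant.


Meet operation: if both paths give the same constant, result is that constant; if they differ, result is NAC (not-a-constant).
Path A: 10, Path B: -15 -> differ
Result: not-a-constant -> NAC

NAC


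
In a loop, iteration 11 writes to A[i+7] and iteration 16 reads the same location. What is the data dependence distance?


Distance = read iteration - write iteration
= 16 - 11 = 5

5


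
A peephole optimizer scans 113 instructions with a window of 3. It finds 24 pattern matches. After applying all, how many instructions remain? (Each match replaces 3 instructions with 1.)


Each match removes 2 instructions.
Total removed = 24 * 2 = 48
Remaining = 113 - 48 = 65

65


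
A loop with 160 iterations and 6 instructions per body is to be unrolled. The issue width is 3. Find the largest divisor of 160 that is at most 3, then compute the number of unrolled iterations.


Largest divisor of 160 <= 3 is 2
New iterations = 160 / 2 = 80

80


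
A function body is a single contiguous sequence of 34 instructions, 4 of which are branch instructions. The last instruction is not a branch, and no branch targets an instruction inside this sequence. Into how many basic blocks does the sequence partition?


With no in-sequence branch targets, the leaders are the first instruction plus the instruction after each branch.
Number of basic blocks = branches + 1
= 4 + 1 = 5

5


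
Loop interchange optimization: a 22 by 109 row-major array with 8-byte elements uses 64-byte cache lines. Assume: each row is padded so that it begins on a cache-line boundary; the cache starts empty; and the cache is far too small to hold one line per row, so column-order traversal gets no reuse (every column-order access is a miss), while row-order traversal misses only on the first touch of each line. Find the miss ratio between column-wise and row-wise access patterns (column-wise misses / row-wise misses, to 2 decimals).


Each row occupies 109 * 8 = 872 bytes and starts on a line boundary, so it spans ceil(872 / 64) = 14 cache lines.
Row-major traversal misses (one per line touched): 22 * ceil(109 * 8 / 64) = 308
Column-major traversal misses (no reuse, every access misses): 22 * 109 = 2398
Ratio = 2398 / 308 = 7.79

7.79


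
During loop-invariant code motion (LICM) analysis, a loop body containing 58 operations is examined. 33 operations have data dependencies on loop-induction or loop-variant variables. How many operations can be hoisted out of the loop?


Invariant candidates = total - loop-dependent
= 58 - 33 = 25

25


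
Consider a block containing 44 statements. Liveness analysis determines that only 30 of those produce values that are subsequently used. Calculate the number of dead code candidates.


Dead code = total statements - live definitions
= 44 - 30 = 14

14


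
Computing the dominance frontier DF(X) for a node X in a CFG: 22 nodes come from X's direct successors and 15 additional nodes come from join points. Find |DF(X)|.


DF(X) = direct successor contributions + join point contributions
= 22 + 15 = 37

37


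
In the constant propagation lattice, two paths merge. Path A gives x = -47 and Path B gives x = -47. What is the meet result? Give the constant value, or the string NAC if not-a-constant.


Meet operation: if both paths give the same constant, result is that constant; if they differ, result is NAC (not-a-constant).
Path A: -47, Path B: -47 -> equal
Result: constant -> -47

-47


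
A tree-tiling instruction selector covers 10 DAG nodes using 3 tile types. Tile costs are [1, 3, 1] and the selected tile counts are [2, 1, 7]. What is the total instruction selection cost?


Total cost = sum(count_i * cost_i)
= 2*1 + 1*3 + 7*1
= 12

12


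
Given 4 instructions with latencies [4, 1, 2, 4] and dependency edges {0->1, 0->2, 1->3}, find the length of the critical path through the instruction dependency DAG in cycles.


Compute longest path through dependency graph: dist(Ik) = max over predecessors of dist + latency(Ik).
dist(I0) = latency 4 = 4
dist(I1) = dist(I0) + 1 = 4 + 1 = 5
dist(I2) = dist(I0) + 2 = 4 + 2 = 6
dist(I3) = dist(I1) + 4 = 5 + 4 = 9
Critical path = max dist = 9

9


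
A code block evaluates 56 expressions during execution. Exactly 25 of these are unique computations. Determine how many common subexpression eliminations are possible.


CSE count = total expressions - unique expressions
= 56 - 25 = 31

31


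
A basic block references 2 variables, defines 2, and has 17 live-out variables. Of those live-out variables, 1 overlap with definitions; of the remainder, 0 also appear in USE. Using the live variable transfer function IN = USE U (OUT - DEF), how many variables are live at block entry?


OUT - DEF: 17 - 1 = 16
|IN| = |USE| + |OUT - DEF| - |USE ∩ (OUT - DEF)| = 2 + 16 - 0 = 18

18


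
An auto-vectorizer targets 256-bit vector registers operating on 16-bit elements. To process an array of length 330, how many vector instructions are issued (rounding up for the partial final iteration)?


Width = 256 / 16 = 16 elements per vector op
Iterations = ceil(330 / 16) = 21

21


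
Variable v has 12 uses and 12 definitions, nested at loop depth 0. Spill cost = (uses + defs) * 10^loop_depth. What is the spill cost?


uses + defs = 12 + 12 = 24
10^0 = 1
Spill cost = 24 * 1 = 24

24


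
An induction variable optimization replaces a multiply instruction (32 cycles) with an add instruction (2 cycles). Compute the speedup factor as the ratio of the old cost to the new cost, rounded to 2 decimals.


Ratio = mult_cost / add_cost = 32 / 2 = 16.0

16.0


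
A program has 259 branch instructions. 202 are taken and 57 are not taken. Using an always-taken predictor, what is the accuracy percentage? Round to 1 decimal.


Predictor: always-taken
Correct predictions = 202
Accuracy = 202 / 259 * 100 = 78.0%

78.0


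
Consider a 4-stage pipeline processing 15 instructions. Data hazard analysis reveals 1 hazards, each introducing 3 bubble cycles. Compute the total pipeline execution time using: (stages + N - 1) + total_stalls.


Base cycles = 4 + 15 - 1 = 18
Total stalls = 1 * 3 = 3
Total = 18 + 3 = 21

21


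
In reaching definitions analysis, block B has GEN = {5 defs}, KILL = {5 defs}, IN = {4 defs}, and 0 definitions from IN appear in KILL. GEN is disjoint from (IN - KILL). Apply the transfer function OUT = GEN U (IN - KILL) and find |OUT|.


IN - KILL: 4 - 0 = 4 surviving definitions
OUT = GEN + surviving = 5 + 4 = 9

9


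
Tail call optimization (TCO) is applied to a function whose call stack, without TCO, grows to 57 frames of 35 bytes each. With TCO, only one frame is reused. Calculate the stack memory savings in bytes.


Without TCO: 57 * 35 = 1995 bytes
With TCO: reuse 1 frame = 35 bytes
Savings = 1995 - 35 = 1960

1960


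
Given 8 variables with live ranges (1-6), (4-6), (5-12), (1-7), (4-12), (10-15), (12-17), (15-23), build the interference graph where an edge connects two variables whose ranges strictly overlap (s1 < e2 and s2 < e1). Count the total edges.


Check all pairs for overlapping intervals.
Two intervals (s1,e1) and (s2,e2) overlap if s1 < e2 and s2 < e1.
v0 (1-6) vs v1..v7: overlaps v1, v2, v3, v4 -> 4
v1 (4-6) vs v2..v7: overlaps v2, v3, v4 -> 3
v2 (5-12) vs v3..v7: overlaps v3, v4, v5 -> 3
v3 (1-7) vs v4..v7: overlaps v4 -> 1
v4 (4-12) vs v5..v7: overlaps v5 -> 1
v5 (10-15) vs v6..v7: overlaps v6 -> 1
v6 (12-17) vs v7: overlaps v7 -> 1
Total overlapping pairs = 4 + 3 + 3 + 1 + 1 + 1 + 1 = 14

14


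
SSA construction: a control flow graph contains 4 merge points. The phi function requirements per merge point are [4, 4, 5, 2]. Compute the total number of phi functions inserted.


Total phi functions = sum of phi functions at each join node
= 4 + 4 + 5 + 2 = 15

15


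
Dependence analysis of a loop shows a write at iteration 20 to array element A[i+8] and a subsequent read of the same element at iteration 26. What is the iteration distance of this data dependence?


Distance = read iteration - write iteration
= 26 - 20 = 6

6


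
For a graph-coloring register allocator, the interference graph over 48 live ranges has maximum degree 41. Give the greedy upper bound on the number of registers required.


Greedy coloring never needs more than (max_degree + 1) colors: when coloring a vertex, at most max_degree neighbors are already colored.
Upper bound = 41 + 1 = 42

42


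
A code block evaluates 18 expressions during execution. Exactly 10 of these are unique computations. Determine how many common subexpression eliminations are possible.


CSE count = total expressions - unique expressions
= 18 - 10 = 8

8


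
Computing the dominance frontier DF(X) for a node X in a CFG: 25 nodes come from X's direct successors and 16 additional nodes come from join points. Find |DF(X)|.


DF(X) = direct successor contributions + join point contributions
= 25 + 16 = 41

41


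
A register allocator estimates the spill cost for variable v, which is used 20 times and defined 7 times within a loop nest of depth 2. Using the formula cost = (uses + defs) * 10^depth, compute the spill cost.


uses + defs = 20 + 7 = 27
10^2 = 100
Spill cost = 27 * 100 = 2700

2700


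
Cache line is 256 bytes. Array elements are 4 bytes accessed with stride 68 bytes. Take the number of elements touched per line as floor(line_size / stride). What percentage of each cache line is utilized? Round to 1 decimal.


Elements per cache line = floor(256 / 68) = 3
Bytes used = 3 * 4 = 12
Utilization = 12 / 256 * 100 = 4.7%

4.7


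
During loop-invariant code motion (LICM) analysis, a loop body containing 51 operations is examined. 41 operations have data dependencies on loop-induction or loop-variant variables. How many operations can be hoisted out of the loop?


Invariant candidates = total - loop-dependent
= 51 - 41 = 10

10


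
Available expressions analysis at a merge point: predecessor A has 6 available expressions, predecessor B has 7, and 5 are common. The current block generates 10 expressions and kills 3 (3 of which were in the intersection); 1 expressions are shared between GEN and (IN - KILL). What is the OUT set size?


IN = intersection of predecessors = 5
IN - KILL = 5 - 3 = 2
|OUT| = |GEN| + |IN - KILL| - |GEN ∩ (IN - KILL)| = 10 + 2 - 1 = 11

11


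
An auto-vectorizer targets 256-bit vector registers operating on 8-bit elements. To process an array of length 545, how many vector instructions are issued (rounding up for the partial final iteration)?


Width = 256 / 8 = 32 elements per vector op
Iterations = ceil(545 / 32) = 18

18


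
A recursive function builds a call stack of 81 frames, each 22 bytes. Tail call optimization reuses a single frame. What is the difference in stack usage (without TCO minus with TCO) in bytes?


Without TCO: 81 * 22 = 1782 bytes
With TCO: reuse 1 frame = 22 bytes
Savings = 1782 - 22 = 1760

1760


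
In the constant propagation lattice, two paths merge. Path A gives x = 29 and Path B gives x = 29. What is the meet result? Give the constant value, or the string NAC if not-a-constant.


Meet operation: if both paths give the same constant, result is that constant; if they differ, result is NAC (not-a-constant).
Path A: 29, Path B: 29 -> equal
Result: constant -> 29

29


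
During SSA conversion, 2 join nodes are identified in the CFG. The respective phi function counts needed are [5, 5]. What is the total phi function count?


Total phi functions = sum of phi functions at each join node
= 5 + 5 = 10

10


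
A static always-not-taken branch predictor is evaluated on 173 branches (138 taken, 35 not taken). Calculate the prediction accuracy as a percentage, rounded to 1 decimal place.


Predictor: always-not-taken
Correct predictions = 35
Accuracy = 35 / 173 * 100 = 20.2%

20.2


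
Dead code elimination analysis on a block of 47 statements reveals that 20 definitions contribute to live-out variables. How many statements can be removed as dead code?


Dead code = total statements - live definitions
= 47 - 20 = 27

27


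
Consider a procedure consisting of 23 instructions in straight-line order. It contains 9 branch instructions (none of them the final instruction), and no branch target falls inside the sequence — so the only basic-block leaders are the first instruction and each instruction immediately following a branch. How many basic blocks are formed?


With no in-sequence branch targets, the leaders are the first instruction plus the instruction after each branch.
Number of basic blocks = branches + 1
= 9 + 1 = 10

10


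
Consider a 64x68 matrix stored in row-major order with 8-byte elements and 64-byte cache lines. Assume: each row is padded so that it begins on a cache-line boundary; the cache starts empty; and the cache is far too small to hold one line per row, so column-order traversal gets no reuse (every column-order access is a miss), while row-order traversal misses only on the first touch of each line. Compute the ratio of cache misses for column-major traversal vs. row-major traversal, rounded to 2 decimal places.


Each row occupies 68 * 8 = 544 bytes and starts on a line boundary, so it spans ceil(544 / 64) = 9 cache lines.
Row-major traversal misses (one per line touched): 64 * ceil(68 * 8 / 64) = 576
Column-major traversal misses (no reuse, every access misses): 64 * 68 = 4352
Ratio = 4352 / 576 = 7.56

7.56


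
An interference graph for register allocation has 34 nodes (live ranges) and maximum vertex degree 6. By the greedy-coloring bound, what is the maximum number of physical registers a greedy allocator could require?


Greedy coloring never needs more than (max_degree + 1) colors: when coloring a vertex, at most max_degree neighbors are already colored.
Upper bound = 6 + 1 = 7

7


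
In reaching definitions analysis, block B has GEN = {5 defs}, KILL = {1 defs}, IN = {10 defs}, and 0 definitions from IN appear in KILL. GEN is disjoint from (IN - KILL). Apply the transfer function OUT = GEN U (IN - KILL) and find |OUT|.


IN - KILL: 10 - 0 = 10 surviving definitions
OUT = GEN + surviving = 5 + 10 = 15

15


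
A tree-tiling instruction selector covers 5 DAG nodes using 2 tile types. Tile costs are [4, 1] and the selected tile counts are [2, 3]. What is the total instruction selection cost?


Total cost = sum(count_i * cost_i)
= 2*4 + 3*1
= 11

11


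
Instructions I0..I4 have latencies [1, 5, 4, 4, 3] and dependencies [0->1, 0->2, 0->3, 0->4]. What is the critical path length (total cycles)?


Compute longest path through dependency graph: dist(Ik) = max over predecessors of dist + latency(Ik).
dist(I0) = latency 1 = 1
dist(I1) = dist(I0) + 5 = 1 + 5 = 6
dist(I2) = dist(I0) + 4 = 1 + 4 = 5
dist(I3) = dist(I0) + 4 = 1 + 4 = 5
dist(I4) = dist(I0) + 3 = 1 + 3 = 4
Critical path = max dist = 6

6


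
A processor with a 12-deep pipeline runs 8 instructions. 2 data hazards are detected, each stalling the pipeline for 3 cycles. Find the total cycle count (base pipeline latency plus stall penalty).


Base cycles = 12 + 8 - 1 = 19
Total stalls = 2 * 3 = 6
Total = 19 + 6 = 25

25


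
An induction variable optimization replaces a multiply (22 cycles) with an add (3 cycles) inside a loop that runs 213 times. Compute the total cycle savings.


Per-iteration saving = 22 - 3 = 19
Total saved = 213 * 19 = 4047

4047


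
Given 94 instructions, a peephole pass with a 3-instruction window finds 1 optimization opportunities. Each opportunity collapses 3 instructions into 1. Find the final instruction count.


Each match removes 2 instructions.
Total removed = 1 * 2 = 2
Remaining = 94 - 2 = 92

92


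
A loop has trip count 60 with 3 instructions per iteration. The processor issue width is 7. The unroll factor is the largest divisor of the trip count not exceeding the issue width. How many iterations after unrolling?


Largest divisor of 60 <= 7 is 6
New iterations = 60 / 6 = 10

10


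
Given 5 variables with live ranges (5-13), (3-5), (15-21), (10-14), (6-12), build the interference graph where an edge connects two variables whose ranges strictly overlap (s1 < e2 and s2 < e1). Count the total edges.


Check all pairs for overlapping intervals.
Two intervals (s1,e1) and (s2,e2) overlap if s1 < e2 and s2 < e1.
v0 (5-13) vs v1..v4: overlaps v3, v4 -> 2
v1 (3-5) vs v2..v4: overlaps none -> 0
v2 (15-21) vs v3..v4: overlaps none -> 0
v3 (10-14) vs v4: overlaps v4 -> 1
Total overlapping pairs = 2 + 0 + 0 + 1 = 3

3


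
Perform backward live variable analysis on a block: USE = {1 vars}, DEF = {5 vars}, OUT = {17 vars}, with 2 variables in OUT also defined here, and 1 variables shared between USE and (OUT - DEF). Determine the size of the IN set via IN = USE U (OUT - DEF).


OUT - DEF: 17 - 2 = 15
|IN| = |USE| + |OUT - DEF| - |USE ∩ (OUT - DEF)| = 1 + 15 - 1 = 15

15


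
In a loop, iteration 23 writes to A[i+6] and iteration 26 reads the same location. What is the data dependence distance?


Distance = read iteration - write iteration
= 26 - 23 = 3

3


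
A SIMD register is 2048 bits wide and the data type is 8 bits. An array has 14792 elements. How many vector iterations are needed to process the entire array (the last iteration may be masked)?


Width = 2048 / 8 = 256 elements per vector op
Iterations = ceil(14792 / 256) = 58

58


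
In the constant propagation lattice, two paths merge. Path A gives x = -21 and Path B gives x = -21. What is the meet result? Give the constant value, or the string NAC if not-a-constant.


Meet operation: if both paths give the same constant, result is that constant; if they differ, result is NAC (not-a-constant).
Path A: -21, Path B: -21 -> equal
Result: constant -> -21

-21


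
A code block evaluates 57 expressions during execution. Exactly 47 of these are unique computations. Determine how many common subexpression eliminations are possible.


CSE count = total expressions - unique expressions
= 57 - 47 = 10

10


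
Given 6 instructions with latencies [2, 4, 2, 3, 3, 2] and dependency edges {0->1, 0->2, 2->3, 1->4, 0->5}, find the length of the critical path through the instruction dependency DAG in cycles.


Compute longest path through dependency graph: dist(Ik) = max over predecessors of dist + latency(Ik).
dist(I0) = latency 2 = 2
dist(I1) = dist(I0) + 4 = 2 + 4 = 6
dist(I2) = dist(I0) + 2 = 2 + 2 = 4
dist(I3) = dist(I2) + 3 = 4 + 3 = 7
dist(I4) = dist(I1) + 3 = 6 + 3 = 9
dist(I5) = dist(I0) + 2 = 2 + 2 = 4
Critical path = max dist = 9

9


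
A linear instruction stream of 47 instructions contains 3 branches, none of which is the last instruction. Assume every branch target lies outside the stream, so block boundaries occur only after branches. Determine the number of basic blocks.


With no in-sequence branch targets, the leaders are the first instruction plus the instruction after each branch.
Number of basic blocks = branches + 1
= 3 + 1 = 4

4


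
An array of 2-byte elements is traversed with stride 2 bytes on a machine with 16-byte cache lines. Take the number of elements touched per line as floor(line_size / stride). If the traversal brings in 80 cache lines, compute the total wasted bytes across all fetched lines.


Elements per line = floor(16 / 2) = 8
Bytes used per line = 8 * 2 = 16
Wasted per line = 16 - 16 = 0
Total wasted = 0 * 80 = 0

0


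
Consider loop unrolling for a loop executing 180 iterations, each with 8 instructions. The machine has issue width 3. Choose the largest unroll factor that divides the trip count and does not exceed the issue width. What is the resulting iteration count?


Largest divisor of 180 <= 3 is 3
New iterations = 180 / 3 = 60

60


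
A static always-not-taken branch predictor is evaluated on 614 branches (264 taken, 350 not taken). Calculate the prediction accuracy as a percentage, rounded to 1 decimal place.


Predictor: always-not-taken
Correct predictions = 350
Accuracy = 350 / 614 * 100 = 57.0%

57.0


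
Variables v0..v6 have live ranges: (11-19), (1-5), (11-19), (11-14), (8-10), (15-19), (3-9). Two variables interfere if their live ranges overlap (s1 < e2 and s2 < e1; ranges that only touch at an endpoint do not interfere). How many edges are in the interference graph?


Check all pairs for overlapping intervals.
Two intervals (s1,e1) and (s2,e2) overlap if s1 < e2 and s2 < e1.
v0 (11-19) vs v1..v6: overlaps v2, v3, v5 -> 3
v1 (1-5) vs v2..v6: overlaps v6 -> 1
v2 (11-19) vs v3..v6: overlaps v3, v5 -> 2
v3 (11-14) vs v4..v6: overlaps none -> 0
v4 (8-10) vs v5..v6: overlaps v6 -> 1
v5 (15-19) vs v6: overlaps none -> 0
Total overlapping pairs = 3 + 1 + 2 + 0 + 1 + 0 = 7

7


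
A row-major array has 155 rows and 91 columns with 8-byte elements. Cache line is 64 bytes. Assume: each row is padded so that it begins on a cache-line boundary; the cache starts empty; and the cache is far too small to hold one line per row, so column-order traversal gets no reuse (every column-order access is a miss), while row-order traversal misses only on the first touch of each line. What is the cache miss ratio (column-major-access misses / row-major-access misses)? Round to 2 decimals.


Each row occupies 91 * 8 = 728 bytes and starts on a line boundary, so it spans ceil(728 / 64) = 12 cache lines.
Row-major traversal misses (one per line touched): 155 * ceil(91 * 8 / 64) = 1860
Column-major traversal misses (no reuse, every access misses): 155 * 91 = 14105
Ratio = 14105 / 1860 = 7.58

7.58


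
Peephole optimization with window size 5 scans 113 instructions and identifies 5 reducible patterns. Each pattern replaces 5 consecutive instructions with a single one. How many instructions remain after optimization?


Each match removes 4 instructions.
Total removed = 5 * 4 = 20
Remaining = 113 - 20 = 93

93


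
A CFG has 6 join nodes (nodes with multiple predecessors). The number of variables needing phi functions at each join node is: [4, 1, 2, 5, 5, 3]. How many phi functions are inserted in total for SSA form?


Total phi functions = sum of phi functions at each join node
= 4 + 1 + 2 + 5 + 5 + 3 = 20

20


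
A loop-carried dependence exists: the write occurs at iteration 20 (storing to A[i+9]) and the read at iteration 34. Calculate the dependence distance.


Distance = read iteration - write iteration
= 34 - 20 = 14

14


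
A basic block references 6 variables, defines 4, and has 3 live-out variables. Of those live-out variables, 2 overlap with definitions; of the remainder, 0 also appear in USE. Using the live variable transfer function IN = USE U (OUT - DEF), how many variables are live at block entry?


OUT - DEF: 3 - 2 = 1
|IN| = |USE| + |OUT - DEF| - |USE ∩ (OUT - DEF)| = 6 + 1 - 0 = 7

7


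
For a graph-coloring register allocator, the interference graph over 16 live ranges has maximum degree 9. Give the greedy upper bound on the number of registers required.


Greedy coloring never needs more than (max_degree + 1) colors: when coloring a vertex, at most max_degree neighbors are already colored.
Upper bound = 9 + 1 = 10

10


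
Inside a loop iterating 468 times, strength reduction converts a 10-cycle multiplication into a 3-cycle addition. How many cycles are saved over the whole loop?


Per-iteration saving = 10 - 3 = 7
Total saved = 468 * 7 = 3276

3276


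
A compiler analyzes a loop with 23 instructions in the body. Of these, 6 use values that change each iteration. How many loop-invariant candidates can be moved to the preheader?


Invariant candidates = total - loop-dependent
= 23 - 6 = 17

17


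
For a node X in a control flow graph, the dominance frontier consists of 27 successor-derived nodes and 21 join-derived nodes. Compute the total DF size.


DF(X) = direct successor contributions + join point contributions
= 27 + 21 = 48

48


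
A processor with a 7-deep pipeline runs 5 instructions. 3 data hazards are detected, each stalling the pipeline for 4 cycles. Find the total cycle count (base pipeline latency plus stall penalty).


Base cycles = 7 + 5 - 1 = 11
Total stalls = 3 * 4 = 12
Total = 11 + 12 = 23

23


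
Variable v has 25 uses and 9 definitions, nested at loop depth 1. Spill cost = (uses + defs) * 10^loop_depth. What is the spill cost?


uses + defs = 25 + 9 = 34
10^1 = 10
Spill cost = 34 * 10 = 340

340


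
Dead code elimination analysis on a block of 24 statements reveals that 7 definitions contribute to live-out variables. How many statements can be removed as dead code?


Dead code = total statements - live definitions
= 24 - 7 = 17

17


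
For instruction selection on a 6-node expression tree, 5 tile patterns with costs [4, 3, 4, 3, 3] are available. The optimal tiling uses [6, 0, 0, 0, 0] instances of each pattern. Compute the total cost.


Total cost = sum(count_i * cost_i)
= 6*4 + 0*3 + 0*4 + 0*3 + 0*3
= 24

24


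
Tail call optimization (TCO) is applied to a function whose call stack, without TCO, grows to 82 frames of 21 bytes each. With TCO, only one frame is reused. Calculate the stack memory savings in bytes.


Without TCO: 82 * 21 = 1722 bytes
With TCO: reuse 1 frame = 21 bytes
Savings = 1722 - 21 = 1701

1701


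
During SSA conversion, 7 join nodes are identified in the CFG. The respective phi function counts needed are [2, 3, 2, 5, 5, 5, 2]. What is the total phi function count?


Total phi functions = sum of phi functions at each join node
= 2 + 3 + 2 + 5 + 5 + 5 + 2 = 24

24


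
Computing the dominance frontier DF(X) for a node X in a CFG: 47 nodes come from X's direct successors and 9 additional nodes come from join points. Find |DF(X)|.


DF(X) = direct successor contributions + join point contributions
= 47 + 9 = 56

56


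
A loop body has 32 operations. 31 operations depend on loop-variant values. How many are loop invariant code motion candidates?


Invariant candidates = total - loop-dependent
= 32 - 31 = 1

1
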